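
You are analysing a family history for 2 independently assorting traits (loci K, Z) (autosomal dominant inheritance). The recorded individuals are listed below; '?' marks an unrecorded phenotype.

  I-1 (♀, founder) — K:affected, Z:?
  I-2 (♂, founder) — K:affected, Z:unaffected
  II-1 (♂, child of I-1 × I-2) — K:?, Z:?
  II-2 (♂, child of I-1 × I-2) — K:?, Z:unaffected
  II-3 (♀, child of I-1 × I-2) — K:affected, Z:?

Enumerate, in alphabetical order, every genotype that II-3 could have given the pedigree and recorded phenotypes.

II-3 ∈ {KK Zz, KK zz, Kk Zz, Kk zz}

K/I-1 aff ·: Kk|KK
K/I-2 aff ·: Kk|KK
K/II-1 ? I-1×I-2: kk|Kk|KK
K/II-2 ? I-1×I-2: kk|Kk|KK
K/II-3 aff I-1×I-2: Kk|KK
⇒ K over [I-1,I-2,II-1,II-2,II-3]: 35 consistent
Z/I-1 ? ·: zz|Zz
Z/I-2 un ·: zz
Z/II-1 ? I-1×I-2: zz|Zz
Z/II-2 un I-1×I-2: zz
Z/II-3 ? I-1×I-2: zz|Zz
⇒ Z over [I-1,I-2,II-1,II-2,II-3]: 5 consistent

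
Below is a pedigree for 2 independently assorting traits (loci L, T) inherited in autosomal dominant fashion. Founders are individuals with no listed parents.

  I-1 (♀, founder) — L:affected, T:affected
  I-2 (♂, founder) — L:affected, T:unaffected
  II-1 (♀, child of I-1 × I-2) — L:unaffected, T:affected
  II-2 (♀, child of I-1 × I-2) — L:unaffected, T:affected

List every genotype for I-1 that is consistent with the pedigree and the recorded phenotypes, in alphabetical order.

I-1 ∈ {Ll TT, Ll Tt}

L/I-1 aff ·: Ll
L/I-2 aff ·: Ll
L/II-1 un I-1×I-2: ll
L/II-2 un I-1×I-2: ll
⇒ L over [I-1,I-2,II-1,II-2]: 1 consistent
T/I-1 aff ·: Tt|TT
T/I-2 un ·: tt
T/II-1 aff I-1×I-2: Tt
T/II-2 aff I-1×I-2: Tt
⇒ T over [I-1,I-2,II-1,II-2]: 2 consistent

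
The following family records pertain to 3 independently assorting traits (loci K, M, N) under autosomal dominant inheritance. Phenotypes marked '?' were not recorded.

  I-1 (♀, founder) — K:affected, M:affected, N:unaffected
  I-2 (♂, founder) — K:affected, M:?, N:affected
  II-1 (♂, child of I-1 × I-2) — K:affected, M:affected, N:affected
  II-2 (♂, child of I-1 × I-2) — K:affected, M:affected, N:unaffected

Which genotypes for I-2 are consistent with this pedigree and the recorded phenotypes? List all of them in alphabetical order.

I-2 ∈ {KK MM Nn, KK Mm Nn, KK mm Nn, Kk MM Nn, Kk Mm Nn, Kk mm Nn}

K/I-1 aff ·: Kk|KK
K/I-2 aff ·: Kk|KK
K/II-1 aff I-1×I-2: Kk|KK
K/II-2 aff I-1×I-2: Kk|KK
⇒ K over [I-1,I-2,II-1,II-2]: 13 consistent
M/I-1 aff ·: Mm|MM
M/I-2 ? ·: mm|Mm|MM
M/II-1 aff I-1×I-2: Mm|MM
M/II-2 aff I-1×I-2: Mm|MM
⇒ M over [I-1,I-2,II-1,II-2]: 15 consistent
N/I-1 un ·: nn
N/I-2 aff ·: Nn
N/II-1 aff I-1×I-2: Nn
N/II-2 un I-1×I-2: nn
⇒ N over [I-1,I-2,II-1,II-2]: 1 consistent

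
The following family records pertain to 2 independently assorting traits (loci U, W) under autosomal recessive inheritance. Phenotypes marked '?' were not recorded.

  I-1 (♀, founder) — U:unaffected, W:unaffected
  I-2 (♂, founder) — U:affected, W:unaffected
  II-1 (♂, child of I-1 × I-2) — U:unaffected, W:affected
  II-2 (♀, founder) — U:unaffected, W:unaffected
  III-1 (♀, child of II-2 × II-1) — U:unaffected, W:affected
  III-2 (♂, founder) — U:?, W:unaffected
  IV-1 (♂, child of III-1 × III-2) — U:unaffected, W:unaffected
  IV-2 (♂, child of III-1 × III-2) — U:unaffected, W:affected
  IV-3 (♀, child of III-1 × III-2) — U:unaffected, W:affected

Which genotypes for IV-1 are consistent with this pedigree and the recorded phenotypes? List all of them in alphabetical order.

U/I-1 un ·: UU|Uu
U/I-2 aff ·: uu
U/II-1 un I-1×I-2: Uu
U/II-2 un ·: UU|Uu
U/III-1 un II-2×II-1: UU|Uu
U/III-2 ? ·: UU|Uu|uu
U/IV-1 un III-1×III-2: UU|Uu
U/IV-2 un III-1×III-2: UU|Uu
U/IV-3 un III-1×III-2: UU|Uu
⇒ U over [I-1,I-2,II-1,II-2,III-1,III-2,IV-1,IV-2,IV-3]: 108 consistent
W/I-1 un ·: Ww
W/I-2 un ·: Ww
W/II-1 aff I-1×I-2: ww
W/II-2 un ·: Ww
W/III-1 aff II-2×II-1: ww
W/III-2 un ·: Ww
W/IV-1 un III-1×III-2: Ww
W/IV-2 aff III-1×III-2: ww
W/IV-3 aff III-1×III-2: ww
⇒ W over [I-1,I-2,II-1,II-2,III-1,III-2,IV-1,IV-2,IV-3]: 1 consistent

IV-1 ∈ {UU Ww, Uu Ww}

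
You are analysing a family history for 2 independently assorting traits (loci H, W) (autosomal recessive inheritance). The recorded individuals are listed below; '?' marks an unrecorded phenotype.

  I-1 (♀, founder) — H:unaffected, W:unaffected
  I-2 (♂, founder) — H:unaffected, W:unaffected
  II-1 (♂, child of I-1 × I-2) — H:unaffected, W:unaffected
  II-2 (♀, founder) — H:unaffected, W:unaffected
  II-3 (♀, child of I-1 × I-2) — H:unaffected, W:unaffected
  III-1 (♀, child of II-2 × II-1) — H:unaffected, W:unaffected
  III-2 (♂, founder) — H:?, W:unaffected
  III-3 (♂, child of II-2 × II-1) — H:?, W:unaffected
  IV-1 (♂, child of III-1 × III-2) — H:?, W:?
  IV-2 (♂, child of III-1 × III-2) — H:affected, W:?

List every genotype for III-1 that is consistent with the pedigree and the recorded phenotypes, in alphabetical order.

H/I-1 un ·: HH|Hh
H/I-2 un ·: HH|Hh
H/II-1 un I-1×I-2: HH|Hh
H/II-2 un ·: HH|Hh
H/II-3 un I-1×I-2: HH|Hh
H/III-1 un II-2×II-1: Hh
H/III-2 ? ·: Hh|hh
H/III-3 ? II-2×II-1: HH|Hh|hh
H/IV-1 ? III-1×III-2: HH|Hh|hh
H/IV-2 aff III-1×III-2: hh
⇒ H over [I-1,I-2,II-1,II-2,II-3,III-1,III-2,III-3,IV-1,IV-2]: 220 consistent
W/I-1 un ·: WW|Ww
W/I-2 un ·: WW|Ww
W/II-1 un I-1×I-2: WW|Ww
W/II-2 un ·: WW|Ww
W/II-3 un I-1×I-2: WW|Ww
W/III-1 un II-2×II-1: WW|Ww
W/III-2 un ·: WW|Ww
W/III-3 un II-2×II-1: WW|Ww
W/IV-1 ? III-1×III-2: WW|Ww|ww
W/IV-2 ? III-1×III-2: WW|Ww|ww
⇒ W over [I-1,I-2,II-1,II-2,II-3,III-1,III-2,III-3,IV-1,IV-2]: 719 consistent

III-1 ∈ {Hh WW, Hh Ww}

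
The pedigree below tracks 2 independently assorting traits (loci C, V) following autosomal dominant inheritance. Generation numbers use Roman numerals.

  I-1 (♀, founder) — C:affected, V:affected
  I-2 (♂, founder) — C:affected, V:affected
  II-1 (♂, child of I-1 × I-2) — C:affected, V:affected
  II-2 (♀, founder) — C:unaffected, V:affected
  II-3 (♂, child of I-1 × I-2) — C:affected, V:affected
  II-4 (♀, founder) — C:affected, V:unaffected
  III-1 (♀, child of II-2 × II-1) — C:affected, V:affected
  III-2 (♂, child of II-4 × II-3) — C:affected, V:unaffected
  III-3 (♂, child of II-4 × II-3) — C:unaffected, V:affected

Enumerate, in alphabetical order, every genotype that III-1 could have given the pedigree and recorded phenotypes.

III-1 ∈ {Cc VV, Cc Vv}

C/I-1 aff ·: Cc|CC
C/I-2 aff ·: Cc|CC
C/II-1 aff I-1×I-2: Cc|CC
C/II-2 un ·: cc
C/II-3 aff I-1×I-2: Cc
C/II-4 aff ·: Cc
C/III-1 aff II-2×II-1: Cc
C/III-2 aff II-4×II-3: Cc|CC
C/III-3 un II-4×II-3: cc
⇒ C over [I-1,I-2,II-1,II-2,II-3,II-4,III-1,III-2,III-3]: 12 consistent
V/I-1 aff ·: Vv|VV
V/I-2 aff ·: Vv|VV
V/II-1 aff I-1×I-2: Vv|VV
V/II-2 aff ·: Vv|VV
V/II-3 aff I-1×I-2: Vv
V/II-4 un ·: vv
V/III-1 aff II-2×II-1: Vv|VV
V/III-2 un II-4×II-3: vv
V/III-3 aff II-4×II-3: Vv
⇒ V over [I-1,I-2,II-1,II-2,II-3,II-4,III-1,III-2,III-3]: 21 consistent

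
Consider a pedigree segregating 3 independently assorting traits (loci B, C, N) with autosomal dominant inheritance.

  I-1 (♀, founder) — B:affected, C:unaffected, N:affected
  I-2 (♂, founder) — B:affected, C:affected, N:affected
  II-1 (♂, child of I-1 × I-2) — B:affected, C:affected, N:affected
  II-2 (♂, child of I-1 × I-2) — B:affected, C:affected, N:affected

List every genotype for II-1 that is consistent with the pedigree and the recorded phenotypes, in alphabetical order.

II-1 ∈ {BB Cc NN, BB Cc Nn, Bb Cc NN, Bb Cc Nn}

B/I-1 aff ·: Bb|BB
B/I-2 aff ·: Bb|BB
B/II-1 aff I-1×I-2: Bb|BB
B/II-2 aff I-1×I-2: Bb|BB
⇒ B over [I-1,I-2,II-1,II-2]: 13 consistent
C/I-1 un ·: cc
C/I-2 aff ·: Cc|CC
C/II-1 aff I-1×I-2: Cc
C/II-2 aff I-1×I-2: Cc
⇒ C over [I-1,I-2,II-1,II-2]: 2 consistent
N/I-1 aff ·: Nn|NN
N/I-2 aff ·: Nn|NN
N/II-1 aff I-1×I-2: Nn|NN
N/II-2 aff I-1×I-2: Nn|NN
⇒ N over [I-1,I-2,II-1,II-2]: 13 consistent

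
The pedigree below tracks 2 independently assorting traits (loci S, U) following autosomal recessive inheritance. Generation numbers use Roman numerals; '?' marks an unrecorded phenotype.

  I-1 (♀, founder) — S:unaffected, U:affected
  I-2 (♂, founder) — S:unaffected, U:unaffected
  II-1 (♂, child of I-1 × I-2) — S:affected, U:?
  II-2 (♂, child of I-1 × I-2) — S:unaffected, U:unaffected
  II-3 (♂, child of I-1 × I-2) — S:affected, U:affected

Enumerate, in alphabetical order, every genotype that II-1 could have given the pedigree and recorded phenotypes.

S/I-1 un ·: Ss
S/I-2 un ·: Ss
S/II-1 aff I-1×I-2: ss
S/II-2 un I-1×I-2: SS|Ss
S/II-3 aff I-1×I-2: ss
⇒ S over [I-1,I-2,II-1,II-2,II-3]: 2 consistent
U/I-1 aff ·: uu
U/I-2 un ·: Uu
U/II-1 ? I-1×I-2: Uu|uu
U/II-2 un I-1×I-2: Uu
U/II-3 aff I-1×I-2: uu
⇒ U over [I-1,I-2,II-1,II-2,II-3]: 2 consistent

II-1 ∈ {ss Uu, ss uu}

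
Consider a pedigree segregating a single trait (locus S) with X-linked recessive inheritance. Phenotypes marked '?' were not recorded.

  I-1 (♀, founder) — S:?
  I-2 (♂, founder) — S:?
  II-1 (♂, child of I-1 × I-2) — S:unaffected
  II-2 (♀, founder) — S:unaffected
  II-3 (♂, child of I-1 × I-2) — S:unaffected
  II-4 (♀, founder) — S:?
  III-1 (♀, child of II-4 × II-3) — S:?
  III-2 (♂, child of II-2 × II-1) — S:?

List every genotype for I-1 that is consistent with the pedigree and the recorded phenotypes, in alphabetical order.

I-1 ∈ {X^SX^S, X^SX^s}

S/I-1 ? ·: X^SX^S|X^SX^s
S/I-2 ? ·: X^SY|X^sY
S/II-1 un I-1×I-2: X^SY
S/II-2 un ·: X^SX^S|X^SX^s
S/II-3 un I-1×I-2: X^SY
S/II-4 ? ·: X^SX^S|X^SX^s|X^sX^s
S/III-1 ? II-4×II-3: X^SX^S|X^SX^s
S/III-2 ? II-2×II-1: X^SY|X^sY
⇒ S over [I-1,I-2,II-1,II-2,II-3,II-4,III-1,III-2]: 48 consistent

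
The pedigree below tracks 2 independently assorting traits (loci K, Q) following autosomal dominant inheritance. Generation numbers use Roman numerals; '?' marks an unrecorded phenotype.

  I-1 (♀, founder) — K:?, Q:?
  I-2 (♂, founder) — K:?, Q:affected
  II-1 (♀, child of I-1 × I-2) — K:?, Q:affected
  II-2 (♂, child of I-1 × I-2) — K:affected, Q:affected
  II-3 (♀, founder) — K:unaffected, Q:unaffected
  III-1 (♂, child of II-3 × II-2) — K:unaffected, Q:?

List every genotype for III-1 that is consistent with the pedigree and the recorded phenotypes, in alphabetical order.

K/I-1 ? ·: kk|Kk|KK
K/I-2 ? ·: kk|Kk|KK
K/II-1 ? I-1×I-2: kk|Kk|KK
K/II-2 aff I-1×I-2: Kk
K/II-3 un ·: kk
K/III-1 un II-3×II-2: kk
⇒ K over [I-1,I-2,II-1,II-2,II-3,III-1]: 13 consistent
Q/I-1 ? ·: qq|Qq|QQ
Q/I-2 aff ·: Qq|QQ
Q/II-1 aff I-1×I-2: Qq|QQ
Q/II-2 aff I-1×I-2: Qq|QQ
Q/II-3 un ·: qq
Q/III-1 ? II-3×II-2: qq|Qq
⇒ Q over [I-1,I-2,II-1,II-2,II-3,III-1]: 23 consistent

III-1 ∈ {kk Qq, kk qq}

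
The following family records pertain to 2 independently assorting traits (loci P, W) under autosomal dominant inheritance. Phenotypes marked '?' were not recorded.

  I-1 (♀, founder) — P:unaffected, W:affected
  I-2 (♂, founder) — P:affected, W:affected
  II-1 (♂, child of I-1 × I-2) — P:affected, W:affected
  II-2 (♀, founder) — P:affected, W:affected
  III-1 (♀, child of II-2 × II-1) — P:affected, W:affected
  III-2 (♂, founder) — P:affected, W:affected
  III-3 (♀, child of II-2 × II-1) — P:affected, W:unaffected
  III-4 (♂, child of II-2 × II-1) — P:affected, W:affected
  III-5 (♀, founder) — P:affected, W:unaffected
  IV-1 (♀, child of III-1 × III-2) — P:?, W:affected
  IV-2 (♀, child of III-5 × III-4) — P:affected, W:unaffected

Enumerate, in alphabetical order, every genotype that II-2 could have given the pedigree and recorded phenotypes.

P/I-1 un ·: pp
P/I-2 aff ·: Pp|PP
P/II-1 aff I-1×I-2: Pp
P/II-2 aff ·: Pp|PP
P/III-1 aff II-2×II-1: Pp|PP
P/III-2 aff ·: Pp|PP
P/III-3 aff II-2×II-1: Pp|PP
P/III-4 aff II-2×II-1: Pp|PP
P/III-5 aff ·: Pp|PP
P/IV-1 ? III-1×III-2: pp|Pp|PP
P/IV-2 aff III-5×III-4: Pp|PP
⇒ P over [I-1,I-2,II-1,II-2,III-1,III-2,III-3,III-4,III-5,IV-1,IV-2]: 448 consistent
W/I-1 aff ·: Ww|WW
W/I-2 aff ·: Ww|WW
W/II-1 aff I-1×I-2: Ww
W/II-2 aff ·: Ww
W/III-1 aff II-2×II-1: Ww|WW
W/III-2 aff ·: Ww|WW
W/III-3 un II-2×II-1: ww
W/III-4 aff II-2×II-1: Ww
W/III-5 un ·: ww
W/IV-1 aff III-1×III-2: Ww|WW
W/IV-2 un III-5×III-4: ww
⇒ W over [I-1,I-2,II-1,II-2,III-1,III-2,III-3,III-4,III-5,IV-1,IV-2]: 21 consistent

II-2 ∈ {PP Ww, Pp Ww}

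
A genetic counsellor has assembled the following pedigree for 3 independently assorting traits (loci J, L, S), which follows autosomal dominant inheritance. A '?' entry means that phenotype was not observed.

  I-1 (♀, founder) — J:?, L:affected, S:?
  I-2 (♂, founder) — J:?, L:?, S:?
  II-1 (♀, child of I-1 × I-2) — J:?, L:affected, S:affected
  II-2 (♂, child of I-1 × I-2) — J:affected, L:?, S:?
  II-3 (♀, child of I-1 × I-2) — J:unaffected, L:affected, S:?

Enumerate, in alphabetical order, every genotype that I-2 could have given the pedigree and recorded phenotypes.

I-2 ∈ {Jj LL SS, Jj LL Ss, Jj LL ss, Jj Ll SS, Jj Ll Ss, Jj Ll ss, Jj ll SS, Jj ll Ss, Jj ll ss, jj LL SS, jj LL Ss, jj LL ss, jj Ll SS, jj Ll Ss, jj Ll ss, jj ll SS, jj ll Ss, jj ll ss}

J/I-1 ? ·: jj|Jj
J/I-2 ? ·: jj|Jj
J/II-1 ? I-1×I-2: jj|Jj|JJ
J/II-2 aff I-1×I-2: Jj|JJ
J/II-3 un I-1×I-2: jj
⇒ J over [I-1,I-2,II-1,II-2,II-3]: 10 consistent
L/I-1 aff ·: Ll|LL
L/I-2 ? ·: ll|Ll|LL
L/II-1 aff I-1×I-2: Ll|LL
L/II-2 ? I-1×I-2: ll|Ll|LL
L/II-3 aff I-1×I-2: Ll|LL
⇒ L over [I-1,I-2,II-1,II-2,II-3]: 32 consistent
S/I-1 ? ·: ss|Ss|SS
S/I-2 ? ·: ss|Ss|SS
S/II-1 aff I-1×I-2: Ss|SS
S/II-2 ? I-1×I-2: ss|Ss|SS
S/II-3 ? I-1×I-2: ss|Ss|SS
⇒ S over [I-1,I-2,II-1,II-2,II-3]: 45 consistent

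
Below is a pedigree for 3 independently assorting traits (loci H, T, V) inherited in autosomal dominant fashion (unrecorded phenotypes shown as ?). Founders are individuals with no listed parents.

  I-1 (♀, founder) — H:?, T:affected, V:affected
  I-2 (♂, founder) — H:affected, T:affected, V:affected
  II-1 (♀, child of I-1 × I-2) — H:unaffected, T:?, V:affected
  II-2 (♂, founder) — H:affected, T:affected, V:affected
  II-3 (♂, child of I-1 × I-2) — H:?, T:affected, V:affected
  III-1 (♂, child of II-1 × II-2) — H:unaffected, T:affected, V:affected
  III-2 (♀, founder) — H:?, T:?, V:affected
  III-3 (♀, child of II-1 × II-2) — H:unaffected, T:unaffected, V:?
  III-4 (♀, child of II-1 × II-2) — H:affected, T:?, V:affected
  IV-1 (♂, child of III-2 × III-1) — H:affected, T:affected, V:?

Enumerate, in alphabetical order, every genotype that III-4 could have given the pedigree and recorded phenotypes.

H/I-1 ? ·: hh|Hh
H/I-2 aff ·: Hh
H/II-1 un I-1×I-2: hh
H/II-2 aff ·: Hh
H/II-3 ? I-1×I-2: hh|Hh|HH
H/III-1 un II-1×II-2: hh
H/III-2 ? ·: Hh|HH
H/III-3 un II-1×II-2: hh
H/III-4 aff II-1×II-2: Hh
H/IV-1 aff III-2×III-1: Hh
⇒ H over [I-1,I-2,II-1,II-2,II-3,III-1,III-2,III-3,III-4,IV-1]: 10 consistent
T/I-1 aff ·: Tt|TT
T/I-2 aff ·: Tt|TT
T/II-1 ? I-1×I-2: tt|Tt
T/II-2 aff ·: Tt
T/II-3 aff I-1×I-2: Tt|TT
T/III-1 aff II-1×II-2: Tt|TT
T/III-2 ? ·: tt|Tt|TT
T/III-3 un II-1×II-2: tt
T/III-4 ? II-1×II-2: tt|Tt|TT
T/IV-1 aff III-2×III-1: Tt|TT
⇒ T over [I-1,I-2,II-1,II-2,II-3,III-1,III-2,III-3,III-4,IV-1]: 182 consistent
V/I-1 aff ·: Vv|VV
V/I-2 aff ·: Vv|VV
V/II-1 aff I-1×I-2: Vv|VV
V/II-2 aff ·: Vv|VV
V/II-3 aff I-1×I-2: Vv|VV
V/III-1 aff II-1×II-2: Vv|VV
V/III-2 aff ·: Vv|VV
V/III-3 ? II-1×II-2: vv|Vv|VV
V/III-4 aff II-1×II-2: Vv|VV
V/IV-1 ? III-2×III-1: vv|Vv|VV
⇒ V over [I-1,I-2,II-1,II-2,II-3,III-1,III-2,III-3,III-4,IV-1]: 725 consistent

III-4 ∈ {Hh TT VV, Hh TT Vv, Hh Tt VV, Hh Tt Vv, Hh tt VV, Hh tt Vv}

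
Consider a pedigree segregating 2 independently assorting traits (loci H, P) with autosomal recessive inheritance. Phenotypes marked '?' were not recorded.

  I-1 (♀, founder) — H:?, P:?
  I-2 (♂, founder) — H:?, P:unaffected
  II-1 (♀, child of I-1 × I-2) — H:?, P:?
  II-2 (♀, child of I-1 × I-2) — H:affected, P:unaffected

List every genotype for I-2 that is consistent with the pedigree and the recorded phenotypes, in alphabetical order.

H/I-1 ? ·: Hh|hh
H/I-2 ? ·: Hh|hh
H/II-1 ? I-1×I-2: HH|Hh|hh
H/II-2 aff I-1×I-2: hh
⇒ H over [I-1,I-2,II-1,II-2]: 8 consistent
P/I-1 ? ·: PP|Pp|pp
P/I-2 un ·: PP|Pp
P/II-1 ? I-1×I-2: PP|Pp|pp
P/II-2 un I-1×I-2: PP|Pp
⇒ P over [I-1,I-2,II-1,II-2]: 18 consistent

I-2 ∈ {Hh PP, Hh Pp, hh PP, hh Pp}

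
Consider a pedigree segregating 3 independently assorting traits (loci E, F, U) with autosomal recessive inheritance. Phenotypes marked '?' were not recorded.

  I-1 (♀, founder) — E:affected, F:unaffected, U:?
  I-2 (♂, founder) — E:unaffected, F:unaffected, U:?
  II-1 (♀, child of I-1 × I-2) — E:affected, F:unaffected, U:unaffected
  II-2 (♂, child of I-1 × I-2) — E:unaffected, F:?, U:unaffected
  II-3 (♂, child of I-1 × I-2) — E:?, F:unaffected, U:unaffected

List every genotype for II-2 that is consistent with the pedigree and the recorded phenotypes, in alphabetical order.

E/I-1 aff ·: ee
E/I-2 un ·: Ee
E/II-1 aff I-1×I-2: ee
E/II-2 un I-1×I-2: Ee
E/II-3 ? I-1×I-2: Ee|ee
⇒ E over [I-1,I-2,II-1,II-2,II-3]: 2 consistent
F/I-1 un ·: FF|Ff
F/I-2 un ·: FF|Ff
F/II-1 un I-1×I-2: FF|Ff
F/II-2 ? I-1×I-2: FF|Ff|ff
F/II-3 un I-1×I-2: FF|Ff
⇒ F over [I-1,I-2,II-1,II-2,II-3]: 29 consistent
U/I-1 ? ·: UU|Uu|uu
U/I-2 ? ·: UU|Uu|uu
U/II-1 un I-1×I-2: UU|Uu
U/II-2 un I-1×I-2: UU|Uu
U/II-3 un I-1×I-2: UU|Uu
⇒ U over [I-1,I-2,II-1,II-2,II-3]: 29 consistent

II-2 ∈ {Ee FF UU, Ee FF Uu, Ee Ff UU, Ee Ff Uu, Ee ff UU, Ee ff Uu}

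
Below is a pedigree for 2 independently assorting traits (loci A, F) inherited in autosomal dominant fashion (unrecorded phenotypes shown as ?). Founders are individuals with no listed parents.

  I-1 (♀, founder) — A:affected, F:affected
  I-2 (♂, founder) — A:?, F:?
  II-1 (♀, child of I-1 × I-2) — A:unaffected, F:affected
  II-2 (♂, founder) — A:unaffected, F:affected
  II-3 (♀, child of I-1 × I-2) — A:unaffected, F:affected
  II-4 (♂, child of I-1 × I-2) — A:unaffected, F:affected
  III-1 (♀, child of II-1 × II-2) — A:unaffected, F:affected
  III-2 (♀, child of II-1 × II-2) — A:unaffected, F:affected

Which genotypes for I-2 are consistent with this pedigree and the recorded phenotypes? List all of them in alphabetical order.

A/I-1 aff ·: Aa
A/I-2 ? ·: aa|Aa
A/II-1 un I-1×I-2: aa
A/II-2 un ·: aa
A/II-3 un I-1×I-2: aa
A/II-4 un I-1×I-2: aa
A/III-1 un II-1×II-2: aa
A/III-2 un II-1×II-2: aa
⇒ A over [I-1,I-2,II-1,II-2,II-3,II-4,III-1,III-2]: 2 consistent
F/I-1 aff ·: Ff|FF
F/I-2 ? ·: ff|Ff|FF
F/II-1 aff I-1×I-2: Ff|FF
F/II-2 aff ·: Ff|FF
F/II-3 aff I-1×I-2: Ff|FF
F/II-4 aff I-1×I-2: Ff|FF
F/III-1 aff II-1×II-2: Ff|FF
F/III-2 aff II-1×II-2: Ff|FF
⇒ F over [I-1,I-2,II-1,II-2,II-3,II-4,III-1,III-2]: 177 consistent

I-2 ∈ {Aa FF, Aa Ff, Aa ff, aa FF, aa Ff, aa ff}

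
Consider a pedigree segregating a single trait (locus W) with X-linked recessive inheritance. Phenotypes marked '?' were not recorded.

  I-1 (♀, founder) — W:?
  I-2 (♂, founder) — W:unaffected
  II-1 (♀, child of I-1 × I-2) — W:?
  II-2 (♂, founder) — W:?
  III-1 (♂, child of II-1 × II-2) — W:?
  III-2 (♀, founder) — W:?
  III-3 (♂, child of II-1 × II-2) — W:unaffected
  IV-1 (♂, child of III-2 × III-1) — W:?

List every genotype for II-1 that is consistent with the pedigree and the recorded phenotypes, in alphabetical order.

W/I-1 ? ·: X^WX^W|X^WX^w|X^wX^w
W/I-2 un ·: X^WY
W/II-1 ? I-1×I-2: X^WX^W|X^WX^w
W/II-2 ? ·: X^WY|X^wY
W/III-1 ? II-1×II-2: X^WY|X^wY
W/III-2 ? ·: X^WX^W|X^WX^w|X^wX^w
W/III-3 un II-1×II-2: X^WY
W/IV-1 ? III-2×III-1: X^WY|X^wY
⇒ W over [I-1,I-2,II-1,II-2,III-1,III-2,III-3,IV-1]: 48 consistent

II-1 ∈ {X^WX^W, X^WX^w}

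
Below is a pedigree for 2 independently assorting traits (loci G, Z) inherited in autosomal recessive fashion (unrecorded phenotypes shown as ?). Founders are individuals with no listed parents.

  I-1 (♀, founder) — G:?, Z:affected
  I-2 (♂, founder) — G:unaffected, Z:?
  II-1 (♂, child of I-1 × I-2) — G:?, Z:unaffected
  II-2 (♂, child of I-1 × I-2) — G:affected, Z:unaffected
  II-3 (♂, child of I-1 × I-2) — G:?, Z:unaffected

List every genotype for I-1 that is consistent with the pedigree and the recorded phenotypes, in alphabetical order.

G/I-1 ? ·: Gg|gg
G/I-2 un ·: Gg
G/II-1 ? I-1×I-2: GG|Gg|gg
G/II-2 aff I-1×I-2: gg
G/II-3 ? I-1×I-2: GG|Gg|gg
⇒ G over [I-1,I-2,II-1,II-2,II-3]: 13 consistent
Z/I-1 aff ·: zz
Z/I-2 ? ·: ZZ|Zz
Z/II-1 un I-1×I-2: Zz
Z/II-2 un I-1×I-2: Zz
Z/II-3 un I-1×I-2: Zz
⇒ Z over [I-1,I-2,II-1,II-2,II-3]: 2 consistent

I-1 ∈ {Gg zz, gg zz}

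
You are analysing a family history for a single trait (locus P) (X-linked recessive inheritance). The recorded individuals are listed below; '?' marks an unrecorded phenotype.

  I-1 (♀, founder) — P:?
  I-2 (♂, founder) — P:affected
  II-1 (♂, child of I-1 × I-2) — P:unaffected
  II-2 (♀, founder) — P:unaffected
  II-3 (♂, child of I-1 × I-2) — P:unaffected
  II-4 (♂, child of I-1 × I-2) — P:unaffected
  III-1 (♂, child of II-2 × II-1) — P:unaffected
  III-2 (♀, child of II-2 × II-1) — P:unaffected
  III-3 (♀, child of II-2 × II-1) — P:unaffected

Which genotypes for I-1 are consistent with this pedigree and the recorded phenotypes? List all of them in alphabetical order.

P/I-1 ? ·: X^PX^P|X^PX^p
P/I-2 aff ·: X^pY
P/II-1 un I-1×I-2: X^PY
P/II-2 un ·: X^PX^P|X^PX^p
P/II-3 un I-1×I-2: X^PY
P/II-4 un I-1×I-2: X^PY
P/III-1 un II-2×II-1: X^PY
P/III-2 un II-2×II-1: X^PX^P|X^PX^p
P/III-3 un II-2×II-1: X^PX^P|X^PX^p
⇒ P over [I-1,I-2,II-1,II-2,II-3,II-4,III-1,III-2,III-3]: 10 consistent

I-1 ∈ {X^PX^P, X^PX^p}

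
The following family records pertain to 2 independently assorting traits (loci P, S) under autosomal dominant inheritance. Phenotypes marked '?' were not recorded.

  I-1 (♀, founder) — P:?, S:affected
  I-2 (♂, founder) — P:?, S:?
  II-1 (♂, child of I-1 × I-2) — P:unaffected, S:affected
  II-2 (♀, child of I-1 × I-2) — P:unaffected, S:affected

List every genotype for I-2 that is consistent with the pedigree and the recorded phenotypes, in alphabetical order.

P/I-1 ? ·: pp|Pp
P/I-2 ? ·: pp|Pp
P/II-1 un I-1×I-2: pp
P/II-2 un I-1×I-2: pp
⇒ P over [I-1,I-2,II-1,II-2]: 4 consistent
S/I-1 aff ·: Ss|SS
S/I-2 ? ·: ss|Ss|SS
S/II-1 aff I-1×I-2: Ss|SS
S/II-2 aff I-1×I-2: Ss|SS
⇒ S over [I-1,I-2,II-1,II-2]: 15 consistent

I-2 ∈ {Pp SS, Pp Ss, Pp ss, pp SS, pp Ss, pp ss}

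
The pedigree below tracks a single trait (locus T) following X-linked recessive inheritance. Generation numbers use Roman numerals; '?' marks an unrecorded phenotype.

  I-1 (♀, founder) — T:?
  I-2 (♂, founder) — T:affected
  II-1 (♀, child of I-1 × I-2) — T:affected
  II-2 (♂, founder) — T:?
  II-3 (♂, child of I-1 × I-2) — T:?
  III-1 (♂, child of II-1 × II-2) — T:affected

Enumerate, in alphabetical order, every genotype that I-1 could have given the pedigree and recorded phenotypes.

I-1 ∈ {X^TX^t, X^tX^t}

T/I-1 ? ·: X^TX^t|X^tX^t
T/I-2 aff ·: X^tY
T/II-1 aff I-1×I-2: X^tX^t
T/II-2 ? ·: X^TY|X^tY
T/II-3 ? I-1×I-2: X^TY|X^tY
T/III-1 aff II-1×II-2: X^tY
⇒ T over [I-1,I-2,II-1,II-2,II-3,III-1]: 6 consistent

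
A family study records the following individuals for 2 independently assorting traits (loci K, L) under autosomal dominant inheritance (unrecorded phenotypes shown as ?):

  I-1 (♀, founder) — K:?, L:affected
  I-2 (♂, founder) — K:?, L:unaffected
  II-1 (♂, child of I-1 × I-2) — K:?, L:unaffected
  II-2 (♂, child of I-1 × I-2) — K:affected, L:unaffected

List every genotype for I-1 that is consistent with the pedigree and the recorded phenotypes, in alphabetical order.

K/I-1 ? ·: kk|Kk|KK
K/I-2 ? ·: kk|Kk|KK
K/II-1 ? I-1×I-2: kk|Kk|KK
K/II-2 aff I-1×I-2: Kk|KK
⇒ K over [I-1,I-2,II-1,II-2]: 21 consistent
L/I-1 aff ·: Ll
L/I-2 un ·: ll
L/II-1 un I-1×I-2: ll
L/II-2 un I-1×I-2: ll
⇒ L over [I-1,I-2,II-1,II-2]: 1 consistent

I-1 ∈ {KK Ll, Kk Ll, kk Ll}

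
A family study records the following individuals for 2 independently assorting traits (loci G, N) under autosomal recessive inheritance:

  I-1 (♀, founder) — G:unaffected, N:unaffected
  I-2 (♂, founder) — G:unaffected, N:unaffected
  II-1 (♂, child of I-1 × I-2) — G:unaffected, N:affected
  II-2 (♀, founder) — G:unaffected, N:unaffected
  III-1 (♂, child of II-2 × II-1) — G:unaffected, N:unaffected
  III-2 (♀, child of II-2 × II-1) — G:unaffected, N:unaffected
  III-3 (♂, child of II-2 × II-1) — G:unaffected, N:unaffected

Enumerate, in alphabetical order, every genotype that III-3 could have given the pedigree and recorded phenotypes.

III-3 ∈ {GG Nn, Gg Nn}

G/I-1 un ·: GG|Gg
G/I-2 un ·: GG|Gg
G/II-1 un I-1×I-2: GG|Gg
G/II-2 un ·: GG|Gg
G/III-1 un II-2×II-1: GG|Gg
G/III-2 un II-2×II-1: GG|Gg
G/III-3 un II-2×II-1: GG|Gg
⇒ G over [I-1,I-2,II-1,II-2,III-1,III-2,III-3]: 84 consistent
N/I-1 un ·: Nn
N/I-2 un ·: Nn
N/II-1 aff I-1×I-2: nn
N/II-2 un ·: NN|Nn
N/III-1 un II-2×II-1: Nn
N/III-2 un II-2×II-1: Nn
N/III-3 un II-2×II-1: Nn
⇒ N over [I-1,I-2,II-1,II-2,III-1,III-2,III-3]: 2 consistent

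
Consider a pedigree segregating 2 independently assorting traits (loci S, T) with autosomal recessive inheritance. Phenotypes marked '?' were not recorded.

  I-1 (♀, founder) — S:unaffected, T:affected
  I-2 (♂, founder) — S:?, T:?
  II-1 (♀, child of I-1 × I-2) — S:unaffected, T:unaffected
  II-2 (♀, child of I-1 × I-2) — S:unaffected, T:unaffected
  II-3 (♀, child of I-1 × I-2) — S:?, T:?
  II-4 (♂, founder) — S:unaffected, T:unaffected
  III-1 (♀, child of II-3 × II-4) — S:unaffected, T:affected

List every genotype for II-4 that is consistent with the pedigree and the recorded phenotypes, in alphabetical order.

II-4 ∈ {SS Tt, Ss Tt}

S/I-1 un ·: SS|Ss
S/I-2 ? ·: SS|Ss|ss
S/II-1 un I-1×I-2: SS|Ss
S/II-2 un I-1×I-2: SS|Ss
S/II-3 ? I-1×I-2: SS|Ss|ss
S/II-4 un ·: SS|Ss
S/III-1 un II-3×II-4: SS|Ss
⇒ S over [I-1,I-2,II-1,II-2,II-3,II-4,III-1]: 105 consistent
T/I-1 aff ·: tt
T/I-2 ? ·: TT|Tt
T/II-1 un I-1×I-2: Tt
T/II-2 un I-1×I-2: Tt
T/II-3 ? I-1×I-2: Tt|tt
T/II-4 un ·: Tt
T/III-1 aff II-3×II-4: tt
⇒ T over [I-1,I-2,II-1,II-2,II-3,II-4,III-1]: 3 consistent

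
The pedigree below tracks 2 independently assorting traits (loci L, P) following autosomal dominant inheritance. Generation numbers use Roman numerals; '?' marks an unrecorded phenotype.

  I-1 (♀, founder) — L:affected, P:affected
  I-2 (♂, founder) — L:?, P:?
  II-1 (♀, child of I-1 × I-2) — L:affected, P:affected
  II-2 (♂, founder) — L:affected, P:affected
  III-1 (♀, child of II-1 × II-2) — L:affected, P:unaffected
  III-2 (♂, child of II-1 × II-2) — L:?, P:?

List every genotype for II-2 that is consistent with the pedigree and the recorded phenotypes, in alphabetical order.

L/I-1 aff ·: Ll|LL
L/I-2 ? ·: ll|Ll|LL
L/II-1 aff I-1×I-2: Ll|LL
L/II-2 aff ·: Ll|LL
L/III-1 aff II-1×II-2: Ll|LL
L/III-2 ? II-1×II-2: ll|Ll|LL
⇒ L over [I-1,I-2,II-1,II-2,III-1,III-2]: 70 consistent
P/I-1 aff ·: Pp|PP
P/I-2 ? ·: pp|Pp|PP
P/II-1 aff I-1×I-2: Pp
P/II-2 aff ·: Pp
P/III-1 un II-1×II-2: pp
P/III-2 ? II-1×II-2: pp|Pp|PP
⇒ P over [I-1,I-2,II-1,II-2,III-1,III-2]: 15 consistent

II-2 ∈ {LL Pp, Ll Pp}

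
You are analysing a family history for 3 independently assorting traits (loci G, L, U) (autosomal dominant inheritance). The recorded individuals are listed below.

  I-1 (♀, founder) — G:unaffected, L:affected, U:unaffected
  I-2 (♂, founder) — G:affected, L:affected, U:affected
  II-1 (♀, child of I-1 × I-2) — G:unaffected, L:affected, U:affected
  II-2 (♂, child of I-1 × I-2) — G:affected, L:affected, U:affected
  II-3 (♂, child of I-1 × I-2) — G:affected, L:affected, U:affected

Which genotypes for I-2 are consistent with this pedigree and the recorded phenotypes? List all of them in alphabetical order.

I-2 ∈ {Gg LL UU, Gg LL Uu, Gg Ll UU, Gg Ll Uu}

G/I-1 un ·: gg
G/I-2 aff ·: Gg
G/II-1 un I-1×I-2: gg
G/II-2 aff I-1×I-2: Gg
G/II-3 aff I-1×I-2: Gg
⇒ G over [I-1,I-2,II-1,II-2,II-3]: 1 consistent
L/I-1 aff ·: Ll|LL
L/I-2 aff ·: Ll|LL
L/II-1 aff I-1×I-2: Ll|LL
L/II-2 aff I-1×I-2: Ll|LL
L/II-3 aff I-1×I-2: Ll|LL
⇒ L over [I-1,I-2,II-1,II-2,II-3]: 25 consistent
U/I-1 un ·: uu
U/I-2 aff ·: Uu|UU
U/II-1 aff I-1×I-2: Uu
U/II-2 aff I-1×I-2: Uu
U/II-3 aff I-1×I-2: Uu
⇒ U over [I-1,I-2,II-1,II-2,II-3]: 2 consistent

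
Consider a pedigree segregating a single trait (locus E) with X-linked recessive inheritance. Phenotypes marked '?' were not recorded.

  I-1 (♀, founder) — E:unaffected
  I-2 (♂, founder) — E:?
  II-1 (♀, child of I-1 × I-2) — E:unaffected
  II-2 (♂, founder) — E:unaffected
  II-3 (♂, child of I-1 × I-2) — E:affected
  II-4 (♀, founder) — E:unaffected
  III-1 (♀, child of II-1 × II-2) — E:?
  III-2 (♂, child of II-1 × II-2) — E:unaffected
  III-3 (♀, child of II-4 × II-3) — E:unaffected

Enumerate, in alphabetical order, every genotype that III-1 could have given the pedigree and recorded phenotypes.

E/I-1 un ·: X^EX^e
E/I-2 ? ·: X^EY|X^eY
E/II-1 un I-1×I-2: X^EX^E|X^EX^e
E/II-2 un ·: X^EY
E/II-3 aff I-1×I-2: X^eY
E/II-4 un ·: X^EX^E|X^EX^e
E/III-1 ? II-1×II-2: X^EX^E|X^EX^e
E/III-2 un II-1×II-2: X^EY
E/III-3 un II-4×II-3: X^EX^e
⇒ E over [I-1,I-2,II-1,II-2,II-3,II-4,III-1,III-2,III-3]: 10 consistent

III-1 ∈ {X^EX^E, X^EX^e}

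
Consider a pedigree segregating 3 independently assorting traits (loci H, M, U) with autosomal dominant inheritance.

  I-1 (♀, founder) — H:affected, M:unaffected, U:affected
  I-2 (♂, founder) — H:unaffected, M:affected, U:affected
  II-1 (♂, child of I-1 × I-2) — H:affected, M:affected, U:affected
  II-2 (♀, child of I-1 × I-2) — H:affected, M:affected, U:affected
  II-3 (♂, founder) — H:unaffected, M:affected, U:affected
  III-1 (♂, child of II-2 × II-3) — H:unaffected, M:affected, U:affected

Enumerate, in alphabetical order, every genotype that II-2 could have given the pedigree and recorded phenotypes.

H/I-1 aff ·: Hh|HH
H/I-2 un ·: hh
H/II-1 aff I-1×I-2: Hh
H/II-2 aff I-1×I-2: Hh
H/II-3 un ·: hh
H/III-1 un II-2×II-3: hh
⇒ H over [I-1,I-2,II-1,II-2,II-3,III-1]: 2 consistent
M/I-1 un ·: mm
M/I-2 aff ·: Mm|MM
M/II-1 aff I-1×I-2: Mm
M/II-2 aff I-1×I-2: Mm
M/II-3 aff ·: Mm|MM
M/III-1 aff II-2×II-3: Mm|MM
⇒ M over [I-1,I-2,II-1,II-2,II-3,III-1]: 8 consistent
U/I-1 aff ·: Uu|UU
U/I-2 aff ·: Uu|UU
U/II-1 aff I-1×I-2: Uu|UU
U/II-2 aff I-1×I-2: Uu|UU
U/II-3 aff ·: Uu|UU
U/III-1 aff II-2×II-3: Uu|UU
⇒ U over [I-1,I-2,II-1,II-2,II-3,III-1]: 45 consistent

II-2 ∈ {Hh Mm UU, Hh Mm Uu}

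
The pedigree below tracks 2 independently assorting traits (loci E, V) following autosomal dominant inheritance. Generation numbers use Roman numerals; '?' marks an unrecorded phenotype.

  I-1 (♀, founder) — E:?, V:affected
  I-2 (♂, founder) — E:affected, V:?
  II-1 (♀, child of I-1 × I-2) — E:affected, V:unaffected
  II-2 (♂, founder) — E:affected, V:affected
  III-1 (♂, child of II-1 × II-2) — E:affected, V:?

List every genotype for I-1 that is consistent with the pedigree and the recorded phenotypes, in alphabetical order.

E/I-1 ? ·: ee|Ee|EE
E/I-2 aff ·: Ee|EE
E/II-1 aff I-1×I-2: Ee|EE
E/II-2 aff ·: Ee|EE
E/III-1 aff II-1×II-2: Ee|EE
⇒ E over [I-1,I-2,II-1,II-2,III-1]: 32 consistent
V/I-1 aff ·: Vv
V/I-2 ? ·: vv|Vv
V/II-1 un I-1×I-2: vv
V/II-2 aff ·: Vv|VV
V/III-1 ? II-1×II-2: vv|Vv
⇒ V over [I-1,I-2,II-1,II-2,III-1]: 6 consistent

I-1 ∈ {EE Vv, Ee Vv, ee Vv}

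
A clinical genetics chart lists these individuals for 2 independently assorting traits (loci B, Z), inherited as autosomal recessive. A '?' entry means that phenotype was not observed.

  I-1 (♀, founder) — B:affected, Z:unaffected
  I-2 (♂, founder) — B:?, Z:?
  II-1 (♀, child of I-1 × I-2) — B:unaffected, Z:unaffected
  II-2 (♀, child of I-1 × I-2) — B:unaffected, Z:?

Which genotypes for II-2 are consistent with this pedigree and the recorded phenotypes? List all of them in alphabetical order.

II-2 ∈ {Bb ZZ, Bb Zz, Bb zz}

B/I-1 aff ·: bb
B/I-2 ? ·: BB|Bb
B/II-1 un I-1×I-2: Bb
B/II-2 un I-1×I-2: Bb
⇒ B over [I-1,I-2,II-1,II-2]: 2 consistent
Z/I-1 un ·: ZZ|Zz
Z/I-2 ? ·: ZZ|Zz|zz
Z/II-1 un I-1×I-2: ZZ|Zz
Z/II-2 ? I-1×I-2: ZZ|Zz|zz
⇒ Z over [I-1,I-2,II-1,II-2]: 18 consistent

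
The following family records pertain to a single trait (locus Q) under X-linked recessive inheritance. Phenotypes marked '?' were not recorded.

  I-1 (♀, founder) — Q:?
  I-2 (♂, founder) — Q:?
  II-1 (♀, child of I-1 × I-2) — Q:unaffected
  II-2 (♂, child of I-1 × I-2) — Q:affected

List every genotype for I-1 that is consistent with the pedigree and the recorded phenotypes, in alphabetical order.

I-1 ∈ {X^QX^q, X^qX^q}

Q/I-1 ? ·: X^QX^q|X^qX^q
Q/I-2 ? ·: X^QY|X^qY
Q/II-1 un I-1×I-2: X^QX^Q|X^QX^q
Q/II-2 aff I-1×I-2: X^qY
⇒ Q over [I-1,I-2,II-1,II-2]: 4 consistent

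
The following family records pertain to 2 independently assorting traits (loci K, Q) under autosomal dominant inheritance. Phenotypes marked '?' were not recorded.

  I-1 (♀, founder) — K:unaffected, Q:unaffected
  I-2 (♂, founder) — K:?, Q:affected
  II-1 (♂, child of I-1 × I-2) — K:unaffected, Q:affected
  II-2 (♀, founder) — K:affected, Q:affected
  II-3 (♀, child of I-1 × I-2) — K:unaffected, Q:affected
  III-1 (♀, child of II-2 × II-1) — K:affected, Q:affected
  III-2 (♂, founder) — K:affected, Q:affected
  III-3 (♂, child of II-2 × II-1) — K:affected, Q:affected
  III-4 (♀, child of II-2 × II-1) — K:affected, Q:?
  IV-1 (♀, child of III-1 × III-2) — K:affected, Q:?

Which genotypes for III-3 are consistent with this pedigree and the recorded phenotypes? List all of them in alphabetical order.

K/I-1 un ·: kk
K/I-2 ? ·: kk|Kk
K/II-1 un I-1×I-2: kk
K/II-2 aff ·: Kk|KK
K/II-3 un I-1×I-2: kk
K/III-1 aff II-2×II-1: Kk
K/III-2 aff ·: Kk|KK
K/III-3 aff II-2×II-1: Kk
K/III-4 aff II-2×II-1: Kk
K/IV-1 aff III-1×III-2: Kk|KK
⇒ K over [I-1,I-2,II-1,II-2,II-3,III-1,III-2,III-3,III-4,IV-1]: 16 consistent
Q/I-1 un ·: qq
Q/I-2 aff ·: Qq|QQ
Q/II-1 aff I-1×I-2: Qq
Q/II-2 aff ·: Qq|QQ
Q/II-3 aff I-1×I-2: Qq
Q/III-1 aff II-2×II-1: Qq|QQ
Q/III-2 aff ·: Qq|QQ
Q/III-3 aff II-2×II-1: Qq|QQ
Q/III-4 ? II-2×II-1: qq|Qq|QQ
Q/IV-1 ? III-1×III-2: qq|Qq|QQ
⇒ Q over [I-1,I-2,II-1,II-2,II-3,III-1,III-2,III-3,III-4,IV-1]: 160 consistent

III-3 ∈ {Kk QQ, Kk Qq}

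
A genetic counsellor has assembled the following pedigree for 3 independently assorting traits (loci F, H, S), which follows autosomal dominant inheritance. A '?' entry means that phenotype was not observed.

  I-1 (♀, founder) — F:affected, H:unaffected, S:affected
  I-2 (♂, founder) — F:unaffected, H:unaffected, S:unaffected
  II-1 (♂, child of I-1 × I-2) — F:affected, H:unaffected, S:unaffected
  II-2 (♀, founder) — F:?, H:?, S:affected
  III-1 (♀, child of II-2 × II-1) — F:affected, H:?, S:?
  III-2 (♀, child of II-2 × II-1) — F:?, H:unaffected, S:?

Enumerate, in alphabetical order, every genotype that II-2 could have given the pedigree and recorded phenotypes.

II-2 ∈ {FF Hh SS, FF Hh Ss, FF hh SS, FF hh Ss, Ff Hh SS, Ff Hh Ss, Ff hh SS, Ff hh Ss, ff Hh SS, ff Hh Ss, ff hh SS, ff hh Ss}

F/I-1 aff ·: Ff|FF
F/I-2 un ·: ff
F/II-1 aff I-1×I-2: Ff
F/II-2 ? ·: ff|Ff|FF
F/III-1 aff II-2×II-1: Ff|FF
F/III-2 ? II-2×II-1: ff|Ff|FF
⇒ F over [I-1,I-2,II-1,II-2,III-1,III-2]: 24 consistent
H/I-1 un ·: hh
H/I-2 un ·: hh
H/II-1 un I-1×I-2: hh
H/II-2 ? ·: hh|Hh
H/III-1 ? II-2×II-1: hh|Hh
H/III-2 un II-2×II-1: hh
⇒ H over [I-1,I-2,II-1,II-2,III-1,III-2]: 3 consistent
S/I-1 aff ·: Ss
S/I-2 un ·: ss
S/II-1 un I-1×I-2: ss
S/II-2 aff ·: Ss|SS
S/III-1 ? II-2×II-1: ss|Ss
S/III-2 ? II-2×II-1: ss|Ss
⇒ S over [I-1,I-2,II-1,II-2,III-1,III-2]: 5 consistent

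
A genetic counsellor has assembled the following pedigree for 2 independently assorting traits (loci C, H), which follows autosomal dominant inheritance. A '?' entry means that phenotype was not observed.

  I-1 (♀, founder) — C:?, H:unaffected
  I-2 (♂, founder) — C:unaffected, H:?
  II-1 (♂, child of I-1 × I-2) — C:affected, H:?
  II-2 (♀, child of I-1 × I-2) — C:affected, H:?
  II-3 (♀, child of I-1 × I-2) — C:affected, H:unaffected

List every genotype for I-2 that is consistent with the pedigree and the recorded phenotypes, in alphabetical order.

I-2 ∈ {cc Hh, cc hh}

C/I-1 ? ·: Cc|CC
C/I-2 un ·: cc
C/II-1 aff I-1×I-2: Cc
C/II-2 aff I-1×I-2: Cc
C/II-3 aff I-1×I-2: Cc
⇒ C over [I-1,I-2,II-1,II-2,II-3]: 2 consistent
H/I-1 un ·: hh
H/I-2 ? ·: hh|Hh
H/II-1 ? I-1×I-2: hh|Hh
H/II-2 ? I-1×I-2: hh|Hh
H/II-3 un I-1×I-2: hh
⇒ H over [I-1,I-2,II-1,II-2,II-3]: 5 consistent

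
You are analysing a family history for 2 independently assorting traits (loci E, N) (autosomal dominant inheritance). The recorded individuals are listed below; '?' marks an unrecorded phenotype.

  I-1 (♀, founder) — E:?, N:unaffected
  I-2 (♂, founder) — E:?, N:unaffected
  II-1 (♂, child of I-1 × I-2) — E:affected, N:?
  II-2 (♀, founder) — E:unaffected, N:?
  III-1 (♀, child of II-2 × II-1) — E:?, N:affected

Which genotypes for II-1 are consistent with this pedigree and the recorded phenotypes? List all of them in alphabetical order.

E/I-1 ? ·: ee|Ee|EE
E/I-2 ? ·: ee|Ee|EE
E/II-1 aff I-1×I-2: Ee|EE
E/II-2 un ·: ee
E/III-1 ? II-2×II-1: ee|Ee
⇒ E over [I-1,I-2,II-1,II-2,III-1]: 18 consistent
N/I-1 un ·: nn
N/I-2 un ·: nn
N/II-1 ? I-1×I-2: nn
N/II-2 ? ·: Nn|NN
N/III-1 aff II-2×II-1: Nn
⇒ N over [I-1,I-2,II-1,II-2,III-1]: 2 consistent

II-1 ∈ {EE nn, Ee nn}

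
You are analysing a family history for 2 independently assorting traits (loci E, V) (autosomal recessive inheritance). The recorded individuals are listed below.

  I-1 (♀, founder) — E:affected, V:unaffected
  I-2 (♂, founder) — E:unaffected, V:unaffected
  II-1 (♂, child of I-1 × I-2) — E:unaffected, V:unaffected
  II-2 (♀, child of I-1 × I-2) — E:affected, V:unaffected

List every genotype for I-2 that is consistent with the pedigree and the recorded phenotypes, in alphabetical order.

E/I-1 aff ·: ee
E/I-2 un ·: Ee
E/II-1 un I-1×I-2: Ee
E/II-2 aff I-1×I-2: ee
⇒ E over [I-1,I-2,II-1,II-2]: 1 consistent
V/I-1 un ·: VV|Vv
V/I-2 un ·: VV|Vv
V/II-1 un I-1×I-2: VV|Vv
V/II-2 un I-1×I-2: VV|Vv
⇒ V over [I-1,I-2,II-1,II-2]: 13 consistent

I-2 ∈ {Ee VV, Ee Vv}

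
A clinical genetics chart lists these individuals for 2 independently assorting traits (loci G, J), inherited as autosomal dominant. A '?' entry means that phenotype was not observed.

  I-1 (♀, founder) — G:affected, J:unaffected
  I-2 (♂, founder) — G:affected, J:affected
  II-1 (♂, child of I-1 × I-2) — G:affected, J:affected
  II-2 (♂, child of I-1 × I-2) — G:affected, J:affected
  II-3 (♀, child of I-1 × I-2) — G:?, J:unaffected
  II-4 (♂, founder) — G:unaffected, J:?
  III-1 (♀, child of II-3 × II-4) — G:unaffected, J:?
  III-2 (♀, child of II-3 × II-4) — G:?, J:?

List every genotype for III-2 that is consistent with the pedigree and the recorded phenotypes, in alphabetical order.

III-2 ∈ {Gg Jj, Gg jj, gg Jj, gg jj}

G/I-1 aff ·: Gg|GG
G/I-2 aff ·: Gg|GG
G/II-1 aff I-1×I-2: Gg|GG
G/II-2 aff I-1×I-2: Gg|GG
G/II-3 ? I-1×I-2: gg|Gg
G/II-4 un ·: gg
G/III-1 un II-3×II-4: gg
G/III-2 ? II-3×II-4: gg|Gg
⇒ G over [I-1,I-2,II-1,II-2,II-3,II-4,III-1,III-2]: 28 consistent
J/I-1 un ·: jj
J/I-2 aff ·: Jj
J/II-1 aff I-1×I-2: Jj
J/II-2 aff I-1×I-2: Jj
J/II-3 un I-1×I-2: jj
J/II-4 ? ·: jj|Jj|JJ
J/III-1 ? II-3×II-4: jj|Jj
J/III-2 ? II-3×II-4: jj|Jj
⇒ J over [I-1,I-2,II-1,II-2,II-3,II-4,III-1,III-2]: 6 consistent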